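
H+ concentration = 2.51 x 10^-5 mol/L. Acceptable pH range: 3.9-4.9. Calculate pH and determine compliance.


pH = 4.60
Compliant: Yes

pH = -log10(2.51 x 10^-5) = 4.60
Range: 3.9 to 4.9
Compliant: Yes


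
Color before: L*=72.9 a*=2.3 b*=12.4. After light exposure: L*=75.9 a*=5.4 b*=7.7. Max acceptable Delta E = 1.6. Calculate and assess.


dL = 3.0, da = 3.1, db = -4.7
dE = sqrt((3.0)^2 + (3.1)^2 + (-4.7)^2) = 6.38
Max = 1.6
Passes: No


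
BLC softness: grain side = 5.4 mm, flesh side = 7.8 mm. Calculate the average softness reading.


6.60 mm


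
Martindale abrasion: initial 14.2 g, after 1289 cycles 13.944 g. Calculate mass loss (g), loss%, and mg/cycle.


Loss = 14.2 - 13.944 = 0.256 g
Loss% = 0.256 / 14.2 x 100 = 1.80%
Rate = 0.256 / 1289 x 1000 = 0.199 mg/cycle


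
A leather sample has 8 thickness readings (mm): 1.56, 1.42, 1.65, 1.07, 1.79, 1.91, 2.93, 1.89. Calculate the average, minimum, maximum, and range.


Sum = 14.22
Average = 14.22 / 8 = 1.78 mm
Minimum = 1.07 mm
Maximum = 2.93 mm
Range = 2.93 - 1.07 = 1.86 mm


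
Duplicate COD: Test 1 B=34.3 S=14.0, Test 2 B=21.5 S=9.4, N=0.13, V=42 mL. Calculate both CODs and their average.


COD1 = (34.3 - 14.0) x 0.13 x 8000 / 42 = 502.7 mg/L
COD2 = (21.5 - 9.4) x 0.13 x 8000 / 42 = 299.6 mg/L
Average = (502.7 + 299.6) / 2 = 401.2 mg/L


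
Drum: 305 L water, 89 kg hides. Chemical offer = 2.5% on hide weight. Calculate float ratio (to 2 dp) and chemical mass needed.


Float ratio = 3.43
Chemical needed = 2.225 kg


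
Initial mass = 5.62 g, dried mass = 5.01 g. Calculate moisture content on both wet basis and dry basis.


Moisture lost = 5.62 - 5.01 = 0.61 g
Wet basis MC = 0.61 / 5.62 x 100 = 10.9%
Dry basis MC = 0.61 / 5.01 x 100 = 12.2%


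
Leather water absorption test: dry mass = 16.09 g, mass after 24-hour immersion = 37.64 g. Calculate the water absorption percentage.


Water absorbed = 37.64 - 16.09 = 21.55 g
WA% = 21.55 / 16.09 x 100 = 133.9%


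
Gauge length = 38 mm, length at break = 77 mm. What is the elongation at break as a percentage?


102.6%

Extension = 77 - 38 = 39 mm
Elongation = 39 / 38 x 100 = 102.6%


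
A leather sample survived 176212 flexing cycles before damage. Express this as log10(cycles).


log10(176212) = 5.25


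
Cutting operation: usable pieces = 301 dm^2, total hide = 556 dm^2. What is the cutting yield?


Yield = usable / total x 100
Yield = 301 / 556 x 100 = 54.1%


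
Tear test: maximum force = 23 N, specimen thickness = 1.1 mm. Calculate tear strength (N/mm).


Tear strength = force / thickness
Tear = 23 / 1.1 = 20.9 N/mm


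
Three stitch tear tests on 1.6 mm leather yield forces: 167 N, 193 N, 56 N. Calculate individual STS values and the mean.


STS1 = 104.4 N/mm
STS2 = 120.6 N/mm
STS3 = 35.0 N/mm
Mean = 86.7 N/mm

STS1 = 167 / 1.6 = 104.4 N/mm
STS2 = 193 / 1.6 = 120.6 N/mm
STS3 = 56 / 1.6 = 35.0 N/mm
Mean = (104.4 + 120.6 + 35.0) / 3 = 86.7 N/mm


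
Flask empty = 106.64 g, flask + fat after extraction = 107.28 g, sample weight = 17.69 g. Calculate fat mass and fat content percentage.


Fat mass = 0.64 g
Fat content = 3.6%

Fat mass = 107.28 - 106.64 = 0.64 g
Fat% = 0.64 / 17.69 x 100 = 3.6%


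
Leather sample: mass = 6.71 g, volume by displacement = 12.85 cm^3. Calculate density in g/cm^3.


0.522 g/cm^3


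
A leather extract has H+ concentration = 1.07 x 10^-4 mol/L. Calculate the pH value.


pH = 3.97


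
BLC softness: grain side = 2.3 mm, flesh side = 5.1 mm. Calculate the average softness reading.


3.70 mm


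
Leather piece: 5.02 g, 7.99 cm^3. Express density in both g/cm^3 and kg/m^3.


Density = 5.02 / 7.99 = 0.628 g/cm^3
Convert: 0.628 x 1000 = 628 kg/m^3


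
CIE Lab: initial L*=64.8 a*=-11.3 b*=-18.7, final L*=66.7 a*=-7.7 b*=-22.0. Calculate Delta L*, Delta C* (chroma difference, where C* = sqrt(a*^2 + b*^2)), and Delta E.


Delta L* = 66.7 - 64.8 = 1.9
C1* = sqrt((-11.3)^2 + (-18.7)^2) = 21.849
C2* = sqrt((-7.7)^2 + (-22.0)^2) = 23.309
Delta C* = 23.309 - 21.849 = 1.46
Delta E = sqrt((1.9)^2 + (3.6)^2 + (-3.3)^2) = 5.24


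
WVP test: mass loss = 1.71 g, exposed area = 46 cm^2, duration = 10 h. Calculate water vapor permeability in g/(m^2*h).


37.17 g/(m^2*h)

WVP = mass_loss / (area x time) x 10000
WVP = 1.71 / (46 x 10) x 10000
WVP = 1.71 / 460 x 10000 = 37.17 g/(m^2*h)


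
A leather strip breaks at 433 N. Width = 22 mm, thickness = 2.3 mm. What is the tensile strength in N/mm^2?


8.56 N/mm^2


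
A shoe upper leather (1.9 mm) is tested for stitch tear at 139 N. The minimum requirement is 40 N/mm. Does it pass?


STS = 73.2 N/mm
Passes: Yes

STS = 139 / 1.9 = 73.2 N/mm
Minimum required: 40 N/mm
Passes: Yes


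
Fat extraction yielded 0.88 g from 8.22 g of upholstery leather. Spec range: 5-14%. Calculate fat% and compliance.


Fat% = 0.88 / 8.22 x 100 = 10.7%
Spec range: 5-14%
Compliant: Yes


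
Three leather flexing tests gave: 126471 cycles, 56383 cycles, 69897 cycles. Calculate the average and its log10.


Average = 84250 cycles
log10 = 4.93


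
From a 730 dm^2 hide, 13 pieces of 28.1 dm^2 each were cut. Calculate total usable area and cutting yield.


Total usable = 13 x 28.1 = 365.3 dm^2
Yield = 365.3 / 730 x 100 = 50.0%


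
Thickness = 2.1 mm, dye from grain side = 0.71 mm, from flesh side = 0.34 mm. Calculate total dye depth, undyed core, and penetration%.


Total dyed = 1.05 mm
Undyed core = 1.05 mm
Penetration = 50.0%


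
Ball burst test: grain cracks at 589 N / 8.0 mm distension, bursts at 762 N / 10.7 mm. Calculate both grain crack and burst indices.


Crack index = 589 / 8.0 = 73.6 N/mm
Burst index = 762 / 10.7 = 71.2 N/mm


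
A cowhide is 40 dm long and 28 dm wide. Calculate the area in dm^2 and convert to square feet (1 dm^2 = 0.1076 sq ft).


1120 dm^2
120.51 sq ft

Area = 40 x 28 = 1120 dm^2
Conversion: 1120 x 0.1076 = 120.51 sq ft


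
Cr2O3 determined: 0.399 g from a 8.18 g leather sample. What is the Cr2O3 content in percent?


4.88%


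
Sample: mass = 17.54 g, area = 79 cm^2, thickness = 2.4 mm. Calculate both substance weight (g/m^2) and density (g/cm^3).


Substance weight = 2220.3 g/m^2
Density = 0.925 g/cm^3

SW = 17.54 / 79 x 10000 = 2220.3 g/m^2
Volume = 79 x 2.4 / 10 = 18.96 cm^3
Density = 17.54 / 18.96 = 0.925 g/cm^3


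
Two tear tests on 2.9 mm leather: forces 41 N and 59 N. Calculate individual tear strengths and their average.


Tear 1 = 41 / 2.9 = 14.1 N/mm
Tear 2 = 59 / 2.9 = 20.3 N/mm
Average = (14.1 + 20.3) / 2 = 17.2 N/mm


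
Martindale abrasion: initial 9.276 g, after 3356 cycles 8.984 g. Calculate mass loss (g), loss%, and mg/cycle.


Loss = 9.276 - 8.984 = 0.292 g
Loss% = 0.292 / 9.276 x 100 = 3.15%
Rate = 0.292 / 3356 x 1000 = 0.087 mg/cycle


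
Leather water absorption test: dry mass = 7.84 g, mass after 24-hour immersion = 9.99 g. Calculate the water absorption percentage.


27.4%

Water absorbed = 9.99 - 7.84 = 2.15 g
WA% = 2.15 / 7.84 x 100 = 27.4%


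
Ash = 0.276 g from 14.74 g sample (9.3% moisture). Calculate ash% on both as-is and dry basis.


As-is ash = 1.87%
Dry-basis ash = 2.06%


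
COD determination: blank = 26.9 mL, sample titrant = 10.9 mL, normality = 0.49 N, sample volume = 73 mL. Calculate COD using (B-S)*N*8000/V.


859.2 mg/L

COD = (26.9 - 10.9) x 0.49 x 8000 / 73
COD = 16.0 x 0.49 x 8000 / 73
COD = 859.2 mg/L


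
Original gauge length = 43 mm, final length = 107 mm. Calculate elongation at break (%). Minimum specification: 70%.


Extension = 107 - 43 = 64 mm
Elongation = 64 / 43 x 100 = 148.8%
Minimum required: 70%
Meets specification: Yes


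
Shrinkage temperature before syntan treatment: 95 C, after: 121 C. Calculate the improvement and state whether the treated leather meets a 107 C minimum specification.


Improvement = 26 C
Meets 107 C spec: Yes


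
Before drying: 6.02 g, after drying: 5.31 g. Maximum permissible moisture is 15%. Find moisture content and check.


Moisture content = 11.8%
Acceptable: Yes


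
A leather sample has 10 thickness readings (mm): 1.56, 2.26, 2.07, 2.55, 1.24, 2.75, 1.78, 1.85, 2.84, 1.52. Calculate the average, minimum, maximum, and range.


Sum = 20.42
Average = 20.42 / 10 = 2.04 mm
Minimum = 1.24 mm
Maximum = 2.84 mm
Range = 2.84 - 1.24 = 1.60 mm


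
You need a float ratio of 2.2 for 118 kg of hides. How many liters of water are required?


Water = hide weight x target ratio
Water = 118 x 2.2 = 259.6 L


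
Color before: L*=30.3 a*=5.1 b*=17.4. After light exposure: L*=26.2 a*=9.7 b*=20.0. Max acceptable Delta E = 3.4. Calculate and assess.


Delta E = 6.69
Passes: No


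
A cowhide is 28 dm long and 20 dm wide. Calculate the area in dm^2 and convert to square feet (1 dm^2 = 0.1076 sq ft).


560 dm^2
60.26 sq ft

Area = 28 x 20 = 560 dm^2
Conversion: 560 x 0.1076 = 60.26 sq ft


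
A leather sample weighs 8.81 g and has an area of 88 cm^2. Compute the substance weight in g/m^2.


1001.1 g/m^2

Substance weight = mass / area x 10000
SW = 8.81 / 88 x 10000
SW = 1001.1 g/m^2


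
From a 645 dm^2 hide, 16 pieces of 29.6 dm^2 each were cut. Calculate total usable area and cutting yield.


Usable area = 473.6 dm^2
Yield = 73.4%

Total usable = 16 x 29.6 = 473.6 dm^2
Yield = 473.6 / 645 x 100 = 73.4%


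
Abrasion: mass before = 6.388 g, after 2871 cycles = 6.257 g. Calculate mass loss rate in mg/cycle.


0.046 mg/cycle

Mass loss = 6.388 - 6.257 = 0.131 g
Rate = 0.131 / 2871 x 1000 = 0.046 mg/cycle


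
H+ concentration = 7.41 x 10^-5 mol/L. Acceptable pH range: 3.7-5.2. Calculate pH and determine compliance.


pH = -log10(7.41 x 10^-5) = 4.13
Range: 3.7 to 5.2
Compliant: Yes


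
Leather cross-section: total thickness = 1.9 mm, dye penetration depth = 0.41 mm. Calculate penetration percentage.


21.6%

Penetration% = 0.41 / 1.9 x 100
Penetration = 21.6%


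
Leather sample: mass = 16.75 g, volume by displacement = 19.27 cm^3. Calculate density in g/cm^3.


Density = mass / volume
Density = 16.75 / 19.27 = 0.869 g/cm^3


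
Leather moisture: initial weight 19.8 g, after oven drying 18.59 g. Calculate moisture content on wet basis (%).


Moisture = 19.8 - 18.59 = 1.21 g
MC = 1.21 / 19.8 x 100 = 6.1%


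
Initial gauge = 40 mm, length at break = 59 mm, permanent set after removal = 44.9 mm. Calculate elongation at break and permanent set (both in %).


Elongation at break = (59 - 40) / 40 x 100 = 47.5%
Permanent set = (44.9 - 40) / 40 x 100 = 12.3%


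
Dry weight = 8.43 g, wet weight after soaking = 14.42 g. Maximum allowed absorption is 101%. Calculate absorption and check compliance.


Absorption = 71.1%
Compliant: Yes

WA = (14.42 - 8.43) / 8.43 x 100 = 71.1%
Maximum allowed: 101%
Compliant: Yes


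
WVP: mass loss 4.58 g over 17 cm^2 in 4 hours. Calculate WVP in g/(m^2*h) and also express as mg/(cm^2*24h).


WVP = 4.58 / (17 x 4) x 10000 = 673.53 g/(m^2*h)
Mass loss in mg = 4.58 x 1000 = 4580 mg
Per cm^2 per 24h in mg: 4580 x 24 / (17 x 4) = 109920 / 68 = 1616.47 mg/(cm^2*24h)


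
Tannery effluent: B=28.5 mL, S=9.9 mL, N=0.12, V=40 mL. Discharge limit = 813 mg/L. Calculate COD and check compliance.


COD = (28.5 - 9.9) x 0.12 x 8000 / 40 = 446.4 mg/L
Limit: 813 mg/L
Compliant: Yes


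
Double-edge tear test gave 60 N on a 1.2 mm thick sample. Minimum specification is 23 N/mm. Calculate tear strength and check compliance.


Tear strength = 60 / 1.2 = 50.0 N/mm
Required minimum = 23 N/mm
Compliant: Yes


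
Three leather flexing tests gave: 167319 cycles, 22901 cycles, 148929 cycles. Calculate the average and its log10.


Average = 113050 cycles
log10 = 5.05


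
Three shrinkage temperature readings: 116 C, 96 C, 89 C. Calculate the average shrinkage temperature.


100.3 C

Average = (116 + 96 + 89) / 3
Average = 301 / 3 = 100.3 C


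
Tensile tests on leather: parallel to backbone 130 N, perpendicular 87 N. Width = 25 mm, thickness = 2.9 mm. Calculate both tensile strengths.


Parallel = 1.79 N/mm^2
Perpendicular = 1.20 N/mm^2

Area = 25 x 2.9 = 72.5 mm^2
TS (parallel) = 130 / 72.5 = 1.79 N/mm^2
TS (perpendicular) = 87 / 72.5 = 1.20 N/mm^2


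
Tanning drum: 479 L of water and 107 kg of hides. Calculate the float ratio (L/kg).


4.5

Float ratio = water / hide weight
Ratio = 479 / 107 = 4.5


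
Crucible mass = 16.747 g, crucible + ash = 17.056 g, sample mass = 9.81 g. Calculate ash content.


Ash mass = 17.056 - 16.747 = 0.309 g
Ash% = 0.309 / 9.81 x 100 = 3.15%


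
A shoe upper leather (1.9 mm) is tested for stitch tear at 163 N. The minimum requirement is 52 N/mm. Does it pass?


STS = 163 / 1.9 = 85.8 N/mm
Minimum required: 52 N/mm
Passes: Yes


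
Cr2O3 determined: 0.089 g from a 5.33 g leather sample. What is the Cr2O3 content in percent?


Cr2O3% = 0.089 / 5.33 x 100
Cr2O3% = 1.67%


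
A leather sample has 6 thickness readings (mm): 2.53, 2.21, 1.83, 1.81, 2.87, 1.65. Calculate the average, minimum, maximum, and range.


Sum = 12.90
Average = 12.90 / 6 = 2.15 mm
Minimum = 1.65 mm
Maximum = 2.87 mm
Range = 2.87 - 1.65 = 1.22 mm


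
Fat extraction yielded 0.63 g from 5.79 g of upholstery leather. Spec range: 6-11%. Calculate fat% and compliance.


Fat content = 10.9%
Compliant: Yes


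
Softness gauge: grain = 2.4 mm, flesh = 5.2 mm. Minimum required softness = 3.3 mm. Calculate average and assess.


Average softness = 3.80 mm
Meets requirement: Yes


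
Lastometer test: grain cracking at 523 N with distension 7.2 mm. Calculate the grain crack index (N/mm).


Grain crack index = force / distension
Index = 523 / 7.2 = 72.6 N/mm


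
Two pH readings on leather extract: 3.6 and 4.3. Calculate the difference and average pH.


Difference = 0.7
Average pH = 3.95

Difference = |3.6 - 4.3| = 0.7
Average = (3.6 + 4.3) / 2 = 3.95


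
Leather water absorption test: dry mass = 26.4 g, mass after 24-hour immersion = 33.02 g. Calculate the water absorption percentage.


Water absorbed = 33.02 - 26.4 = 6.62 g
WA% = 6.62 / 26.4 x 100 = 25.1%


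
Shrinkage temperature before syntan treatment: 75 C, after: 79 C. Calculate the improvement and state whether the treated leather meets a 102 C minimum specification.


Improvement = 79 - 75 = 4 C
Spec check: 79 C >= 102 C? No


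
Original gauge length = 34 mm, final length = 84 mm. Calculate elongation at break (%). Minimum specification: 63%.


Elongation = 147.1%
Meets spec: Yes

Extension = 84 - 34 = 50 mm
Elongation = 50 / 34 x 100 = 147.1%
Minimum required: 63%
Meets specification: Yes


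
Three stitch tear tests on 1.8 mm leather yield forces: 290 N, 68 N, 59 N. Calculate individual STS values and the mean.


STS1 = 290 / 1.8 = 161.1 N/mm
STS2 = 68 / 1.8 = 37.8 N/mm
STS3 = 59 / 1.8 = 32.8 N/mm
Mean = (161.1 + 37.8 + 32.8) / 3 = 77.2 N/mm


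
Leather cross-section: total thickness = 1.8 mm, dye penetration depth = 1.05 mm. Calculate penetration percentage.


58.3%

Penetration% = 1.05 / 1.8 x 100
Penetration = 58.3%


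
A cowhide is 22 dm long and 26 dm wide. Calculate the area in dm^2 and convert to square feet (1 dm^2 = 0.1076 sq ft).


Area = 22 x 26 = 572 dm^2
Conversion: 572 x 0.1076 = 61.55 sq ft


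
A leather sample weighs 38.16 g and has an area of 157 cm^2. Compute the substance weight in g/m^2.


Substance weight = mass / area x 10000
SW = 38.16 / 157 x 10000
SW = 2430.6 g/m^2


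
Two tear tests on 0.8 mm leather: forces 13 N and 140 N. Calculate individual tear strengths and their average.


Tear 1 = 13 / 0.8 = 16.3 N/mm
Tear 2 = 140 / 0.8 = 175.0 N/mm
Average = (16.3 + 175.0) / 2 = 95.7 N/mm


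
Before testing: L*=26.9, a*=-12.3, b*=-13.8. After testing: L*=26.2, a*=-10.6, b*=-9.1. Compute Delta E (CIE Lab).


dL = 26.2 - 26.9 = -0.7
da = -10.6 - (-12.3) = 1.7
db = -9.1 - (-13.8) = 4.7
dE = sqrt((-0.7)^2 + (1.7)^2 + (4.7)^2) = 5.05


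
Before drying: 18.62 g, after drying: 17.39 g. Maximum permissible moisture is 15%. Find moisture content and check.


Moisture content = 6.6%
Acceptable: Yes


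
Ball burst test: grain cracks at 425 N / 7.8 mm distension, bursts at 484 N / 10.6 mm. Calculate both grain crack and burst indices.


Crack index = 425 / 7.8 = 54.5 N/mm
Burst index = 484 / 10.6 = 45.7 N/mm


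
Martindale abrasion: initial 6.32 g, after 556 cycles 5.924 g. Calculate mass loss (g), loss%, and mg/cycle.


Loss = 6.32 - 5.924 = 0.396 g
Loss% = 0.396 / 6.32 x 100 = 6.27%
Rate = 0.396 / 556 x 1000 = 0.712 mg/cycle


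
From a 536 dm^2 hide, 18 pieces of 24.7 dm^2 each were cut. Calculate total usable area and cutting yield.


Total usable = 18 x 24.7 = 444.6 dm^2
Yield = 444.6 / 536 x 100 = 82.9%


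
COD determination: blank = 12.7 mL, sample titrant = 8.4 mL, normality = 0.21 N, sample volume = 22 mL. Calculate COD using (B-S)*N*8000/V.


328.4 mg/L


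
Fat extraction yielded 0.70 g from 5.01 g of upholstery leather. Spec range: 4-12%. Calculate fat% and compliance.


Fat% = 0.70 / 5.01 x 100 = 14.0%
Spec range: 4-12%
Compliant: No


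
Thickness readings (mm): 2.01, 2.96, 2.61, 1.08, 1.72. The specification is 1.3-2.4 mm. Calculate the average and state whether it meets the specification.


Average = 2.08 mm
Within specification: Yes

Sum = 10.38
Average = 10.38 / 5 = 2.08 mm
Specification range: 1.3 to 2.4 mm
Within spec: Yes


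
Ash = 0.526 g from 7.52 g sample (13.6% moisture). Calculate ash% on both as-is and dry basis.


As-is ash% = 0.526 / 7.52 x 100 = 6.99%
Dry mass = 7.52 x (100 - 13.6) / 100 = 6.49728 g
Dry-basis ash% = 0.526 / 6.49728 x 100 = 8.10%


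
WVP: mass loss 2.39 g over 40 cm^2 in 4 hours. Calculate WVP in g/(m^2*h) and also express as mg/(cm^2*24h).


WVP = 2.39 / (40 x 4) x 10000 = 149.38 g/(m^2*h)
Mass loss in mg = 2.39 x 1000 = 2390 mg
Per cm^2 per 24h in mg: 2390 x 24 / (40 x 4) = 57360 / 160 = 358.50 mg/(cm^2*24h)


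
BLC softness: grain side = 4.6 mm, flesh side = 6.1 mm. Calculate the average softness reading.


5.35 mm

Average = (4.6 + 6.1) / 2
Average = 5.35 mm


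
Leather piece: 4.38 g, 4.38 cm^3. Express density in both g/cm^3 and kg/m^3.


1.000 g/cm^3
1000 kg/m^3


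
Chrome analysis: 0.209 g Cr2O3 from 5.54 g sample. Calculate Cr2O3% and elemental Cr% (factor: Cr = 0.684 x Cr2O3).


Cr2O3% = 0.209 / 5.54 x 100 = 3.77%
Cr% = 3.77 x 0.684 = 2.58%


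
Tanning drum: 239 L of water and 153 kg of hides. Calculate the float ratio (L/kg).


Float ratio = water / hide weight
Ratio = 239 / 153 = 1.6


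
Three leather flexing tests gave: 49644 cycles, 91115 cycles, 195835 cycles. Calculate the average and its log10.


Average = (49644 + 91115 + 195835) / 3 = 112198 cycles
log10(112198) = 5.05


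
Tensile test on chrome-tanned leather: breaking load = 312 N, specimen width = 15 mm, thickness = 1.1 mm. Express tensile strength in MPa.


18.91 MPa

Cross-section = 15 x 1.1 = 16.5 mm^2
TS = 312 / 16.5 = 18.91 MPa
(1 N/mm^2 = 1 MPa)


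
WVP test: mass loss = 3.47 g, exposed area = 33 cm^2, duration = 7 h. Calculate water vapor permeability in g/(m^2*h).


WVP = mass_loss / (area x time) x 10000
WVP = 3.47 / (33 x 7) x 10000
WVP = 3.47 / 231 x 10000 = 150.22 g/(m^2*h)


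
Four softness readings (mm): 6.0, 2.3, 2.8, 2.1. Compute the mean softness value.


Sum = 6.0 + 2.3 + 2.8 + 2.1
Mean = 13.2 / 4 = 3.30 mm


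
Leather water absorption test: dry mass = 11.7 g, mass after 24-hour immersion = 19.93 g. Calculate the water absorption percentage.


70.3%

Water absorbed = 19.93 - 11.7 = 8.23 g
WA% = 8.23 / 11.7 x 100 = 70.3%


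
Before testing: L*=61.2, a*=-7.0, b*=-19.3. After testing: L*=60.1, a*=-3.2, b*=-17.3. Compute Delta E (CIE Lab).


Delta E = 4.43


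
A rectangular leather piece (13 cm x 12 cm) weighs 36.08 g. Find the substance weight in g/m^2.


Area = 13 x 12 = 156 cm^2
SW = 36.08 / 156 x 10000 = 2312.8 g/m^2


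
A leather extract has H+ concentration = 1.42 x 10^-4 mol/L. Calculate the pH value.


pH = -log10[H+]
pH = -log10(1.42 x 10^-4) = 3.85


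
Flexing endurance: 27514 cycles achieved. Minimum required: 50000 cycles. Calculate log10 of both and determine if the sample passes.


log10(27514) = 4.44
log10(50000) = 4.70
Passes: No


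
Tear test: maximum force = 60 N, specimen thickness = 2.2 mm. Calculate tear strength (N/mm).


27.3 N/mm


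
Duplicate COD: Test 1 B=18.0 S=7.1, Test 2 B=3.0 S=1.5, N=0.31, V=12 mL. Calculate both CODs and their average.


COD1 = 2252.7 mg/L
COD2 = 310.0 mg/L
Average = 1281.4 mg/L


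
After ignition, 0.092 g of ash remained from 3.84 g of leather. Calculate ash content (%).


Ash% = 0.092 / 3.84 x 100
Ash% = 2.40%


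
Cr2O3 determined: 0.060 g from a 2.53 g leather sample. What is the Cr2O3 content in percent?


2.37%

Cr2O3% = 0.060 / 2.53 x 100
Cr2O3% = 2.37%


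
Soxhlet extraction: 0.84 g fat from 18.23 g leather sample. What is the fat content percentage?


4.6%


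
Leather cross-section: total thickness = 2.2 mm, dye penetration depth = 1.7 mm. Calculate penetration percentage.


Penetration% = 1.7 / 2.2 x 100
Penetration = 77.3%


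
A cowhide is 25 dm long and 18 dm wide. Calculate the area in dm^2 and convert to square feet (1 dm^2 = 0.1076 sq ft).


Area = 25 x 18 = 450 dm^2
Conversion: 450 x 0.1076 = 48.42 sq ft


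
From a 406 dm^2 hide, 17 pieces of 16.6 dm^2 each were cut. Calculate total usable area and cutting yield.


Total usable = 17 x 16.6 = 282.2 dm^2
Yield = 282.2 / 406 x 100 = 69.5%


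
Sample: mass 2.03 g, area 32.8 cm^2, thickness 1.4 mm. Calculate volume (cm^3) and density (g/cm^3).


Volume = 4.592 cm^3
Density = 0.442 g/cm^3

Thickness in cm = 1.4 / 10 = 0.14 cm
Volume = 32.8 x 0.14 = 4.592 cm^3
Density = 2.03 / 4.592 = 0.442 g/cm^3


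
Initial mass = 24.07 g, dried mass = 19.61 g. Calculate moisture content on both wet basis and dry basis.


Moisture lost = 24.07 - 19.61 = 4.46 g
Wet basis MC = 4.46 / 24.07 x 100 = 18.5%
Dry basis MC = 4.46 / 19.61 x 100 = 22.7%


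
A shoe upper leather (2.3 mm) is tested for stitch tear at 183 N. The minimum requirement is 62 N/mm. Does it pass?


STS = 183 / 2.3 = 79.6 N/mm
Minimum required: 62 N/mm
Passes: Yes


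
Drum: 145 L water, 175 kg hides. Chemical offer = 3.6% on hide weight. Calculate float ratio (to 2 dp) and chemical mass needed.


Float ratio = 145 / 175 = 0.83
Chemical = 175 x 3.6 / 100 = 6.3 kg


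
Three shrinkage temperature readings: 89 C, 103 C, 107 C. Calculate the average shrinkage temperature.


99.7 C

Average = (89 + 103 + 107) / 3
Average = 299 / 3 = 99.7 C


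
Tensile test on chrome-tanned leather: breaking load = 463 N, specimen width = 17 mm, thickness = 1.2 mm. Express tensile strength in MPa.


22.70 MPa

Cross-section = 17 x 1.2 = 20.4 mm^2
TS = 463 / 20.4 = 22.70 MPa
(1 N/mm^2 = 1 MPa)


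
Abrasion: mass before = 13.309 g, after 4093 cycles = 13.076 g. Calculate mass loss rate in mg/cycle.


Mass loss = 13.309 - 13.076 = 0.233 g
Rate = 0.233 / 4093 x 1000 = 0.057 mg/cycle


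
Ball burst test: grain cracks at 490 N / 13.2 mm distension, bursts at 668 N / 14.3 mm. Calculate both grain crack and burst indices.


Crack index = 37.1 N/mm
Burst index = 46.7 N/mm

Crack index = 490 / 13.2 = 37.1 N/mm
Burst index = 668 / 14.3 = 46.7 N/mm


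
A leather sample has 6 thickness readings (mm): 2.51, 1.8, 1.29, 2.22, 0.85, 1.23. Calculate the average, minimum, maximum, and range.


Average = 1.65 mm
Min = 0.85 mm
Max = 2.51 mm
Range = 1.66 mm

Sum = 9.90
Average = 9.90 / 6 = 1.65 mm
Minimum = 0.85 mm
Maximum = 2.51 mm
Range = 2.51 - 0.85 = 1.66 mm


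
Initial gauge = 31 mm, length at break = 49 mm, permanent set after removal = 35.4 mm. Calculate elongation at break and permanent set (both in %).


Elongation at break = 58.1%
Permanent set = 14.2%


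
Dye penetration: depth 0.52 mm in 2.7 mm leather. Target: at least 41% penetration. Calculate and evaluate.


Penetration = 0.52 / 2.7 x 100 = 19.3%
Target: 41%
Meets target: No


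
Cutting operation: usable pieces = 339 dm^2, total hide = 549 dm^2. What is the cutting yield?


61.7%


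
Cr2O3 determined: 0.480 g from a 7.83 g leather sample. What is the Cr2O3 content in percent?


Cr2O3% = 0.480 / 7.83 x 100
Cr2O3% = 6.13%


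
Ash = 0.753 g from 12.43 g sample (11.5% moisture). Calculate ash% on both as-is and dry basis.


As-is ash = 6.06%
Dry-basis ash = 6.85%

As-is ash% = 0.753 / 12.43 x 100 = 6.06%
Dry mass = 12.43 x (100 - 11.5) / 100 = 11.00055 g
Dry-basis ash% = 0.753 / 11.00055 x 100 = 6.85%


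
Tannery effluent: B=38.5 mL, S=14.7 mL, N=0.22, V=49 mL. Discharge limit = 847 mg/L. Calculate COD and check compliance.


COD = 854.9 mg/L
Compliant: No


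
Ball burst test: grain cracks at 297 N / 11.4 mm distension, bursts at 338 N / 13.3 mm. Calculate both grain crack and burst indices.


Crack index = 297 / 11.4 = 26.1 N/mm
Burst index = 338 / 13.3 = 25.4 N/mm


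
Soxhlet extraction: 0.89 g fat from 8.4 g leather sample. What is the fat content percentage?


10.6%

Fat content = 0.89 / 8.4 x 100
Fat = 10.6%


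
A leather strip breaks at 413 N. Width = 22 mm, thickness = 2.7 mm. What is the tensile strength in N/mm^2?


Cross-sectional area = 22 x 2.7 = 59.4 mm^2
Tensile strength = 413 / 59.4 = 6.95 N/mm^2


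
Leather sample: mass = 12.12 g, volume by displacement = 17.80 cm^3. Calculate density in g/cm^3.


Density = mass / volume
Density = 12.12 / 17.80 = 0.681 g/cm^3


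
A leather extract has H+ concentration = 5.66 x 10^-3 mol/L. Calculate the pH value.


pH = 2.25


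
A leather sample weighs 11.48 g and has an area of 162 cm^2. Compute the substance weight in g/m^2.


708.6 g/m^2

Substance weight = mass / area x 10000
SW = 11.48 / 162 x 10000
SW = 708.6 g/m^2


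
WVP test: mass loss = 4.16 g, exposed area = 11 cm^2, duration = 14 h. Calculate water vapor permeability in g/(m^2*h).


270.13 g/(m^2*h)

WVP = mass_loss / (area x time) x 10000
WVP = 4.16 / (11 x 14) x 10000
WVP = 4.16 / 154 x 10000 = 270.13 g/(m^2*h)


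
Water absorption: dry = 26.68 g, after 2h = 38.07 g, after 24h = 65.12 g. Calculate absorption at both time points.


2h absorption = 42.7%
24h absorption = 144.1%

WA (2h) = (38.07 - 26.68) / 26.68 x 100 = 42.7%
WA (24h) = (65.12 - 26.68) / 26.68 x 100 = 144.1%


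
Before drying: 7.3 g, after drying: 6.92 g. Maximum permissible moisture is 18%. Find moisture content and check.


Moisture content = 5.2%
Acceptable: Yes


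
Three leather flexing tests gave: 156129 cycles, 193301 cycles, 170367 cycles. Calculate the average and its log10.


Average = 173266 cycles
log10 = 5.24


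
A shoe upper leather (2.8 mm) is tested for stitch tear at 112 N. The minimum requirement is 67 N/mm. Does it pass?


STS = 112 / 2.8 = 40.0 N/mm
Minimum required: 67 N/mm
Passes: No


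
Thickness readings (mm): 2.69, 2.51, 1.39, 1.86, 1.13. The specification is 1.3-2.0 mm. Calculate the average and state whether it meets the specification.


Sum = 9.58
Average = 9.58 / 5 = 1.92 mm
Specification range: 1.3 to 2.0 mm
Within spec: Yes


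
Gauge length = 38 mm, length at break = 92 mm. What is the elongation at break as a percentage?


Extension = 92 - 38 = 54 mm
Elongation = 54 / 38 x 100 = 142.1%


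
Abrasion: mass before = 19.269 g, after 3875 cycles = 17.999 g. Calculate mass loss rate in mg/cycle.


Mass loss = 19.269 - 17.999 = 1.270 g
Rate = 1.270 / 3875 x 1000 = 0.328 mg/cycle


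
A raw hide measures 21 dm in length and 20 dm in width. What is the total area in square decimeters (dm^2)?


Area = length x width
Area = 21 x 20 = 420 dm^2


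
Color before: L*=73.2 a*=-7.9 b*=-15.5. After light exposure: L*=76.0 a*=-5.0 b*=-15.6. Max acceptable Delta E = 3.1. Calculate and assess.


Delta E = 4.03
Passes: No


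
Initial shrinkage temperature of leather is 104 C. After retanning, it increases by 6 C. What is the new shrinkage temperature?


110 C

New Ts = 104 + 6 = 110 C


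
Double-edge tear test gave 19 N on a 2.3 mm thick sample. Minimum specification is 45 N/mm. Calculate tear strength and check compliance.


Tear strength = 19 / 2.3 = 8.3 N/mm
Required minimum = 45 N/mm
Compliant: No


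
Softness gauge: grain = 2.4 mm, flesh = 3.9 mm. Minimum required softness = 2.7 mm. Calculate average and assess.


Average = (2.4 + 3.9) / 2 = 3.15 mm
Minimum = 2.7 mm
Meets requirement: Yes


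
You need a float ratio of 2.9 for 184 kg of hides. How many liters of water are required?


533.6 L


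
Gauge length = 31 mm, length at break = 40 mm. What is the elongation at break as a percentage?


29.0%


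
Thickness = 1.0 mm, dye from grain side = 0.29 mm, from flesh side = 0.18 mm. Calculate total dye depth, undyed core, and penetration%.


Total dyed = 0.29 + 0.18 = 0.47 mm
Undyed core = 1.0 - 0.47 = 0.53 mm
Penetration = 0.47 / 1.0 x 100 = 47.0%


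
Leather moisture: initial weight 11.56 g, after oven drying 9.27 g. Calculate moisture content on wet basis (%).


Moisture = 11.56 - 9.27 = 2.29 g
MC = 2.29 / 11.56 x 100 = 19.8%


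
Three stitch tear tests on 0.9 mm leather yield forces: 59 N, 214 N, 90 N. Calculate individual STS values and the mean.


STS1 = 59 / 0.9 = 65.6 N/mm
STS2 = 214 / 0.9 = 237.8 N/mm
STS3 = 90 / 0.9 = 100.0 N/mm
Mean = (65.6 + 237.8 + 100.0) / 3 = 134.5 N/mm


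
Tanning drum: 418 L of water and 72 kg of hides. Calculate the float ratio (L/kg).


5.8


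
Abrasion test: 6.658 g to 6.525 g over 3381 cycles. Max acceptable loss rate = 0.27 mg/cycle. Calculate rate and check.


Loss = 6.658 - 6.525 = 0.133 g
Rate = 0.133 g / 3381 cycles x 1000 = 0.039 mg/cycle
Max = 0.27 mg/cycle
Passes: Yes


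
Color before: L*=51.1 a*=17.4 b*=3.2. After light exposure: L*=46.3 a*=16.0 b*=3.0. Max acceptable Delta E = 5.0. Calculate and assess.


dL = -4.8, da = -1.4, db = -0.2
dE = sqrt((-4.8)^2 + (-1.4)^2 + (-0.2)^2) = 5.00
Max = 5.0
Passes: Yes


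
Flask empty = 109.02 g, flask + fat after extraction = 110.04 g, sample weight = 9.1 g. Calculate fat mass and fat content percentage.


Fat mass = 1.02 g
Fat content = 11.2%


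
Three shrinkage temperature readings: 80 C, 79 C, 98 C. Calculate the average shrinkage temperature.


85.7 C

Average = (80 + 79 + 98) / 3
Average = 257 / 3 = 85.7 C


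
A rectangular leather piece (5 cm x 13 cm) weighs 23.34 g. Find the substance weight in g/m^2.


Area = 5 x 13 = 65 cm^2
SW = 23.34 / 65 x 10000 = 3590.8 g/m^2


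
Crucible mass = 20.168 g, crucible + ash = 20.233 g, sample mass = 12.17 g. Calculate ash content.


Ash mass = 20.233 - 20.168 = 0.065 g
Ash% = 0.065 / 12.17 x 100 = 0.53%


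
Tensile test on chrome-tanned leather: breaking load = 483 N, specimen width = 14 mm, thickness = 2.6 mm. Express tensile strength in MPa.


Cross-section = 14 x 2.6 = 36.4 mm^2
TS = 483 / 36.4 = 13.27 MPa
(1 N/mm^2 = 1 MPa)


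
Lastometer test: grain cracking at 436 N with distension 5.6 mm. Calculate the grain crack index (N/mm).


Grain crack index = force / distension
Index = 436 / 5.6 = 77.9 N/mm


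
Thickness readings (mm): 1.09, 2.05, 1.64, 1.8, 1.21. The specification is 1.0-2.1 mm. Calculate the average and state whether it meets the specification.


Average = 1.56 mm
Within specification: Yes

Sum = 7.79
Average = 7.79 / 5 = 1.56 mm
Specification range: 1.0 to 2.1 mm
Within spec: Yes


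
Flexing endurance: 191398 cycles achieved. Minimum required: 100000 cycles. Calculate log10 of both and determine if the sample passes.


log10(191398) = 5.28
log10(100000) = 5.00
Passes: Yes


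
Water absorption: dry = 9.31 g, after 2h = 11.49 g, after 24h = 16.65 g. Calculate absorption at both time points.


WA (2h) = (11.49 - 9.31) / 9.31 x 100 = 23.4%
WA (24h) = (16.65 - 9.31) / 9.31 x 100 = 78.8%


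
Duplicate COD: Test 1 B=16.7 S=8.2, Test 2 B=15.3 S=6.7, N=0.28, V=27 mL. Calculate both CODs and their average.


COD1 = 705.2 mg/L
COD2 = 713.5 mg/L
Average = 709.4 mg/L

COD1 = (16.7 - 8.2) x 0.28 x 8000 / 27 = 705.2 mg/L
COD2 = (15.3 - 6.7) x 0.28 x 8000 / 27 = 713.5 mg/L
Average = (705.2 + 713.5) / 2 = 709.4 mg/L


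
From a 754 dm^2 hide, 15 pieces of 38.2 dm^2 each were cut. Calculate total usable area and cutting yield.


Usable area = 573.0 dm^2
Yield = 76.0%

Total usable = 15 x 38.2 = 573.0 dm^2
Yield = 573.0 / 754 x 100 = 76.0%


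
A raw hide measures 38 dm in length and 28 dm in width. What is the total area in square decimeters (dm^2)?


1064 dm^2

Area = length x width
Area = 38 x 28 = 1064 dm^2


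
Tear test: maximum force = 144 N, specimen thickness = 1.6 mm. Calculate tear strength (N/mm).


Tear strength = force / thickness
Tear = 144 / 1.6 = 90.0 N/mm


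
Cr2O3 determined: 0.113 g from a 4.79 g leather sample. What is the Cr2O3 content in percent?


2.36%

Cr2O3% = 0.113 / 4.79 x 100
Cr2O3% = 2.36%


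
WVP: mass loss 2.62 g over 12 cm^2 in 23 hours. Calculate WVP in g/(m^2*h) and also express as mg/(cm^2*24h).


WVP = 2.62 / (12 x 23) x 10000 = 94.93 g/(m^2*h)
Mass loss in mg = 2.62 x 1000 = 2620 mg
Per cm^2 per 24h in mg: 2620 x 24 / (12 x 23) = 62880 / 276 = 227.83 mg/(cm^2*24h)


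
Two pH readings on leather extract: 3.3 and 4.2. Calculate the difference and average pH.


Difference = |3.3 - 4.2| = 0.9
Average = (3.3 + 4.2) / 2 = 3.75


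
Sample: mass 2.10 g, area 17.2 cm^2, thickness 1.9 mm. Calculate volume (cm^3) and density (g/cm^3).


Volume = 3.268 cm^3
Density = 0.643 g/cm^3

Thickness in cm = 1.9 / 10 = 0.19 cm
Volume = 17.2 x 0.19 = 3.268 cm^3
Density = 2.10 / 3.268 = 0.643 g/cm^3


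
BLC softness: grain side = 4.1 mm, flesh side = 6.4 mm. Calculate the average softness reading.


Average = (4.1 + 6.4) / 2
Average = 5.25 mm


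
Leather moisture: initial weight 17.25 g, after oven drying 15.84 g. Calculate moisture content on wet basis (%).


Moisture = 17.25 - 15.84 = 1.41 g
MC = 1.41 / 17.25 x 100 = 8.2%


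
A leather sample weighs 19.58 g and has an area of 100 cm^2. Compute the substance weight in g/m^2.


1958.0 g/m^2

Substance weight = mass / area x 10000
SW = 19.58 / 100 x 10000
SW = 1958.0 g/m^2


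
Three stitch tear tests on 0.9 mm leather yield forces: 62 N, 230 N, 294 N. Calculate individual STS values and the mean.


STS1 = 62 / 0.9 = 68.9 N/mm
STS2 = 230 / 0.9 = 255.6 N/mm
STS3 = 294 / 0.9 = 326.7 N/mm
Mean = (68.9 + 255.6 + 326.7) / 3 = 217.1 N/mm


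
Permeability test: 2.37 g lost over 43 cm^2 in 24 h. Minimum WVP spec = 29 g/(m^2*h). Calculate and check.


WVP = 22.97 g/(m^2*h)
Meets specification: No


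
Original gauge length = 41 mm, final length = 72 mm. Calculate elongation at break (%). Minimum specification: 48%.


Extension = 72 - 41 = 31 mm
Elongation = 31 / 41 x 100 = 75.6%
Minimum required: 48%
Meets specification: Yes


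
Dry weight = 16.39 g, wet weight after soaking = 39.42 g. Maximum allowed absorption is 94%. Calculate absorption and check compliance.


Absorption = 140.5%
Compliant: No

WA = (39.42 - 16.39) / 16.39 x 100 = 140.5%
Maximum allowed: 94%
Compliant: No


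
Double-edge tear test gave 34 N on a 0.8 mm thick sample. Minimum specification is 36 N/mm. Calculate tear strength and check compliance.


Tear strength = 42.5 N/mm
Compliant: Yes

Tear strength = 34 / 0.8 = 42.5 N/mm
Required minimum = 36 N/mm
Compliant: Yes


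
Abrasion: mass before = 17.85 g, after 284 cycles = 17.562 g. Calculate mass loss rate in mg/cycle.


Mass loss = 17.85 - 17.562 = 0.288 g
Rate = 0.288 / 284 x 1000 = 1.014 mg/cycle


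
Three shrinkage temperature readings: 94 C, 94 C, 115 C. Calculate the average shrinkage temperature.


Average = (94 + 94 + 115) / 3
Average = 303 / 3 = 101.0 C


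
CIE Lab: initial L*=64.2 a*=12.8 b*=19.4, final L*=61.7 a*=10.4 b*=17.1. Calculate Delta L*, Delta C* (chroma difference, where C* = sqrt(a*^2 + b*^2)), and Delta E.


Delta L* = 61.7 - 64.2 = -2.5
C1* = sqrt((12.8)^2 + (19.4)^2) = 23.242
C2* = sqrt((10.4)^2 + (17.1)^2) = 20.014
Delta C* = 20.014 - 23.242 = -3.23
Delta E = sqrt((-2.5)^2 + (-2.4)^2 + (-2.3)^2) = 4.16


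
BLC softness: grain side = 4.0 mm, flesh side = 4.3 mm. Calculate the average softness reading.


4.15 mm

Average = (4.0 + 4.3) / 2
Average = 4.15 mm


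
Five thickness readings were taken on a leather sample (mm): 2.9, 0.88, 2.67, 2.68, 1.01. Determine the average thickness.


Sum = 2.9 + 0.88 + 2.67 + 2.68 + 1.01 = 10.14
Average = 10.14 / 5 = 2.03 mm


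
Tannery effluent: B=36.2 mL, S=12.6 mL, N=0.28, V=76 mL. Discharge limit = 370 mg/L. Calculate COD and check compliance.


COD = 695.6 mg/L
Compliant: No


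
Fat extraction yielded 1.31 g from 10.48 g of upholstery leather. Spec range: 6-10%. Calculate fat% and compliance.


Fat content = 12.5%
Compliant: No

Fat% = 1.31 / 10.48 x 100 = 12.5%
Spec range: 6-10%
Compliant: No


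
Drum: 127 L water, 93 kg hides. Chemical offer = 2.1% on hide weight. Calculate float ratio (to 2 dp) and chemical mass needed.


Float ratio = 1.37
Chemical needed = 1.953 kg


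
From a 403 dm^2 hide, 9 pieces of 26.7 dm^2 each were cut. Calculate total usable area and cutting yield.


Total usable = 9 x 26.7 = 240.3 dm^2
Yield = 240.3 / 403 x 100 = 59.6%


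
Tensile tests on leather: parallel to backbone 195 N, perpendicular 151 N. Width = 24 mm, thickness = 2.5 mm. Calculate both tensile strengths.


Area = 24 x 2.5 = 60.0 mm^2
TS (parallel) = 195 / 60.0 = 3.25 N/mm^2
TS (perpendicular) = 151 / 60.0 = 2.52 N/mm^2


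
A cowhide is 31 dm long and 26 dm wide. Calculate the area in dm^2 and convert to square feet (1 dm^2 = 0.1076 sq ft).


Area = 31 x 26 = 806 dm^2
Conversion: 806 x 0.1076 = 86.73 sq ft


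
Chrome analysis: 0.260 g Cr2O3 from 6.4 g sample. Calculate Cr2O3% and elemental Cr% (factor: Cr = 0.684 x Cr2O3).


Cr2O3 = 4.06%
Cr = 2.78%

Cr2O3% = 0.260 / 6.4 x 100 = 4.06%
Cr% = 4.06 x 0.684 = 2.78%


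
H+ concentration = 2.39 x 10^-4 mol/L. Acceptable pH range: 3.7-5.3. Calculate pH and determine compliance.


pH = -log10(2.39 x 10^-4) = 3.62
Range: 3.7 to 5.3
Compliant: No


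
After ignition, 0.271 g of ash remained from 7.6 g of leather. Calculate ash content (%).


Ash% = 0.271 / 7.6 x 100
Ash% = 3.57%


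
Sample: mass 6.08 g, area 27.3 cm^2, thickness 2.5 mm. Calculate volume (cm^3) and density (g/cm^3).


Volume = 6.825 cm^3
Density = 0.891 g/cm^3


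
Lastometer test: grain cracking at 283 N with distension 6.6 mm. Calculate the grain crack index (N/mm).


Grain crack index = force / distension
Index = 283 / 6.6 = 42.9 N/mm


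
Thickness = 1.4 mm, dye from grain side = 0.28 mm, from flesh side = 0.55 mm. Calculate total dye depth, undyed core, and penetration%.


Total dyed = 0.28 + 0.55 = 0.83 mm
Undyed core = 1.4 - 0.83 = 0.57 mm
Penetration = 0.83 / 1.4 x 100 = 59.3%


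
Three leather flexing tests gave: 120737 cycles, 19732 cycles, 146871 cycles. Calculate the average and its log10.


Average = (120737 + 19732 + 146871) / 3 = 95780 cycles
log10(95780) = 4.98


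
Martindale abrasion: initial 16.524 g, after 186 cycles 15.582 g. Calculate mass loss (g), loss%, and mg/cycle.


Loss = 16.524 - 15.582 = 0.942 g
Loss% = 0.942 / 16.524 x 100 = 5.70%
Rate = 0.942 / 186 x 1000 = 5.065 mg/cycle


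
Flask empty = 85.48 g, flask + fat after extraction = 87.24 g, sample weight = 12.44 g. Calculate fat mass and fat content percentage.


Fat mass = 87.24 - 85.48 = 1.76 g
Fat% = 1.76 / 12.44 x 100 = 14.1%
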